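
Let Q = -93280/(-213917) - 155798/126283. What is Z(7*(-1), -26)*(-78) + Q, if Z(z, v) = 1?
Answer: -193513312944/2455825501 ≈ -78.798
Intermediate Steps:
Q = -1958923866/2455825501 (Q = -93280*(-1/213917) - 155798*1/126283 = 8480/19447 - 155798/126283 = -1958923866/2455825501 ≈ -0.79766)
Z(7*(-1), -26)*(-78) + Q = 1*(-78) - 1958923866/2455825501 = -78 - 1958923866/2455825501 = -193513312944/2455825501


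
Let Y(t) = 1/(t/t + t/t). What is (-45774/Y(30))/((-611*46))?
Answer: 45774/14053 ≈ 3.2572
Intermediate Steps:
Y(t) = 1/2 (Y(t) = 1/(1 + 1) = 1/2)
(-45774/Y(30))/((-611*46)) = (-45774/1/2)/((-611*46)) = -45774*2/(-28106) = -91548*(-1/28106) = 45774/14053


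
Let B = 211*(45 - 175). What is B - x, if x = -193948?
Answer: 166518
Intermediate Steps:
B = -27430 (B = 211*(-130) = -27430)
B - x = -27430 - 1*(-193948) = -27430 + 193948 = 166518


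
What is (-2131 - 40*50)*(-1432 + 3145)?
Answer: -7076403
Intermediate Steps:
(-2131 - 40*50)*(-1432 + 3145) = (-2131 - 2000)*1713 = -4131*1713 = -7076403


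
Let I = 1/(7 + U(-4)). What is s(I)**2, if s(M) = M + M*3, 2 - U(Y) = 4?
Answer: 16/25 ≈ 0.64000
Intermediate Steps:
U(Y) = -2 (U(Y) = 2 - 1*4 = 2 - 4 = -2)
I = 1/5 (I = 1/(7 - 2) = 1/5 ≈ 0.20000)
s(M) = 4*M (s(M) = M + 3*M = 4*M)
s(I)**2 = (4*(1/5))**2 = (4/5)**2 = 16/25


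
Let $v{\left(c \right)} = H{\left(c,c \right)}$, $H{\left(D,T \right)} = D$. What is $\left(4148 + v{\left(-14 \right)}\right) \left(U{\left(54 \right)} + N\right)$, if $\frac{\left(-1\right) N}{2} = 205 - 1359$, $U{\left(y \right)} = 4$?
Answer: $9557808$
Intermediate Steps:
$N = 2308$ ($N = - 2 \left(205 - 1359\right) = \left(-2\right) \left(-1154\right) = 2308$)
$v{\left(c \right)} = c$
$\left(4148 + v{\left(-14 \right)}\right) \left(U{\left(54 \right)} + N\right) = \left(4148 - 14\right) \left(4 + 2308\right) = 4134 \cdot 2312 = 9557808$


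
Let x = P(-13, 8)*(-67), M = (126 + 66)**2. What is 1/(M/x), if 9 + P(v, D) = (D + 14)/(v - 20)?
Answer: 1943/110592 ≈ 0.017569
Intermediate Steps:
P(v, D) = -9 + (14 + D)/(-20 + v) (P(v, D) = -9 + (D + 14)/(v - 20) = -9 + (14 + D)/(-20 + v))
M = 36864 (M = 192**2 = 36864)
x = 1943/3 (x = ((194 + 8 - 9*(-13))/(-20 - 13))*(-67) = ((194 + 8 + 117)/(-33))*(-67) = -1/33*319*(-67) = -29/3*(-67) = 1943/3 ≈ 647.67)
1/(M/x) = 1/(36864/(1943/3)) = 1/(36864*(3/1943)) = 1/(110592/1943) = 1943/110592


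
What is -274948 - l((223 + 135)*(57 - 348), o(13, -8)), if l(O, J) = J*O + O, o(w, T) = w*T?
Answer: -11005282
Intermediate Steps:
o(w, T) = T*w
l(O, J) = O + J*O
-274948 - l((223 + 135)*(57 - 348), o(13, -8)) = -274948 - (223 + 135)*(57 - 348)*(1 - 8*13) = -274948 - 358*(-291)*(1 - 104) = -274948 - (-104178)*(-103) = -274948 - 1*10730334 = -274948 - 10730334 = -11005282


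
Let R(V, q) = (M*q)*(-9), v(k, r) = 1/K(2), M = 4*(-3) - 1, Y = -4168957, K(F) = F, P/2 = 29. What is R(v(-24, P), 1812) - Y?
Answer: 4380961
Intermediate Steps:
P = 58 (P = 2*29 = 58)
M = -13 (M = -12 - 1 = -13)
v(k, r) = ½ (v(k, r) = 1/2 = ½)
R(V, q) = 117*q (R(V, q) = -13*q*(-9) = 117*q)
R(v(-24, P), 1812) - Y = 117*1812 - 1*(-4168957) = 212004 + 4168957 = 4380961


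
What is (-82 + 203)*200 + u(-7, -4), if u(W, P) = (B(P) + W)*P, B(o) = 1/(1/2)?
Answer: 24220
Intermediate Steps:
B(o) = 2 (B(o) = 1/(½) = 2)
u(W, P) = P*(2 + W) (u(W, P) = (2 + W)*P = P*(2 + W))
(-82 + 203)*200 + u(-7, -4) = (-82 + 203)*200 - 4*(2 - 7) = 121*200 - 4*(-5) = 24200 + 20 = 24220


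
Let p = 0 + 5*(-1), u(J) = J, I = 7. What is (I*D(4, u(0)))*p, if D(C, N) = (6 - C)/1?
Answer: -70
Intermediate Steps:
p = -5 (p = 0 - 5 = -5)
D(C, N) = 6 - C (D(C, N) = (6 - C)*1 = 6 - C)
(I*D(4, u(0)))*p = (7*(6 - 1*4))*(-5) = (7*(6 - 4))*(-5) = (7*2)*(-5) = 14*(-5) = -70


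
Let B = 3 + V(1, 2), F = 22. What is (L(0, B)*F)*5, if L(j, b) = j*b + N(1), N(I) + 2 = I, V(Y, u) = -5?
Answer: -110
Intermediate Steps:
N(I) = -2 + I
B = -2 (B = 3 - 5 = -2)
L(j, b) = -1 + b*j (L(j, b) = j*b + (-2 + 1) = b*j - 1 = -1 + b*j)
(L(0, B)*F)*5 = ((-1 - 2*0)*22)*5 = ((-1 + 0)*22)*5 = -1*22*5 = -22*5 = -110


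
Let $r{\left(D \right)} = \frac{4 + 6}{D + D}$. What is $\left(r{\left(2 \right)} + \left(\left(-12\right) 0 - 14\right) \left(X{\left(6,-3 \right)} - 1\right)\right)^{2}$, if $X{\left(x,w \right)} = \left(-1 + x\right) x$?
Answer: $\frac{651249}{4} \approx 1.6281 \cdot 10^{5}$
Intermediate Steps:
$X{\left(x,w \right)} = x \left(-1 + x\right)$
$r{\left(D \right)} = \frac{5}{D}$ ($r{\left(D \right)} = \frac{10}{2 D} = 10 \frac{1}{2 D} = \frac{5}{D}$)
$\left(r{\left(2 \right)} + \left(\left(-12\right) 0 - 14\right) \left(X{\left(6,-3 \right)} - 1\right)\right)^{2} = \left(\frac{5}{2} + \left(\left(-12\right) 0 - 14\right) \left(6 \left(-1 + 6\right) - 1\right)\right)^{2} = \left(5 \cdot \frac{1}{2} + \left(0 - 14\right) \left(6 \cdot 5 - 1\right)\right)^{2} = \left(\frac{5}{2} - 14 \left(30 - 1\right)\right)^{2} = \left(\frac{5}{2} - 406\right)^{2} = \left(- \frac{807}{2}\right)^{2} = \frac{651249}{4}$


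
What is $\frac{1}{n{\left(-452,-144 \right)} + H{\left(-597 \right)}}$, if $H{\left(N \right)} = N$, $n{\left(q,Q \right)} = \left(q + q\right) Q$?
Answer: $\frac{1}{129579} \approx 7.7173 \cdot 10^{-6}$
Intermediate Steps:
$n{\left(q,Q \right)} = 2 Q q$ ($n{\left(q,Q \right)} = 2 q Q = 2 Q q$)
$\frac{1}{n{\left(-452,-144 \right)} + H{\left(-597 \right)}} = \frac{1}{2 \left(-144\right) \left(-452\right) - 597} = \frac{1}{130176 - 597} = \frac{1}{129579}$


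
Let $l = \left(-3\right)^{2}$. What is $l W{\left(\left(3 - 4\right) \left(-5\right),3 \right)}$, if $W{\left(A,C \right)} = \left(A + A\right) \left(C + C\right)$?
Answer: $540$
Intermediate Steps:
$l = 9$
$W{\left(A,C \right)} = 4 A C$ ($W{\left(A,C \right)} = 2 A 2 C = 4 A C$)
$l W{\left(\left(3 - 4\right) \left(-5\right),3 \right)} = 9 \cdot 4 \left(3 - 4\right) \left(-5\right) 3 = 9 \cdot 4 \left(\left(-1\right) \left(-5\right)\right) 3 = 9 \cdot 4 \cdot 5 \cdot 3 = 9 \cdot 60 = 540$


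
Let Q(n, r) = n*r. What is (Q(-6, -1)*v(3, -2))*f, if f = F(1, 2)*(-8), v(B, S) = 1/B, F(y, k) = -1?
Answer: 16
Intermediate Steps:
f = 8 (f = -1*(-8) = 8)
(Q(-6, -1)*v(3, -2))*f = (-6*(-1)/3)*8 = (6*(⅓))*8 = 2*8 = 16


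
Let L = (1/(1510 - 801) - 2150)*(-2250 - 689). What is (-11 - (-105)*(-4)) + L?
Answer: 4479756132/709 ≈ 6.3184e+6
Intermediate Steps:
L = 4480061711/709 (L = (1/709 - 2150)*(-2939) = -1524349/709*(-2939) = 4480061711/709 ≈ 6.3188e+6)
(-11 - (-105)*(-4)) + L = (-11 - (-105)*(-4)) + 4480061711/709 = (-11 - 35*12) + 4480061711/709 = (-11 - 420) + 4480061711/709 = -431 + 4480061711/709 = 4479756132/709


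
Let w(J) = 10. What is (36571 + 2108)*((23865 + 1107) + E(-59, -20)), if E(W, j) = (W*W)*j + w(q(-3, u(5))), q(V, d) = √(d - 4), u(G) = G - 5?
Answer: -1726553202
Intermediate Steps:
u(G) = -5 + G
q(V, d) = √(-4 + d)
E(W, j) = 10 + j*W² (E(W, j) = (W*W)*j + 10 = W²*j + 10 = j*W² + 10 = 10 + j*W²)
(36571 + 2108)*((23865 + 1107) + E(-59, -20)) = (36571 + 2108)*((23865 + 1107) + (10 - 20*(-59)²)) = 38679*(24972 + (10 - 20*3481)) = 38679*(24972 + (10 - 69620)) = 38679*(24972 - 69610) = 38679*(-44638) = -1726553202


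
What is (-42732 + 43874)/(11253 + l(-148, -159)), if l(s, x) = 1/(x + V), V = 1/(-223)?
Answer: 40493036/399008651 ≈ 0.10148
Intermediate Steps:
V = -1/223 ≈ -0.0044843
l(s, x) = 1/(-1/223 + x) (l(s, x) = 1/(x - 1/223) = 1/(-1/223 + x))
(-42732 + 43874)/(11253 + l(-148, -159)) = (-42732 + 43874)/(11253 + 223/(-1 + 223*(-159))) = 1142/(11253 + 223/(-1 - 35457)) = 1142/(11253 + 223/(-35458)) = 1142/(11253 + 223*(-1/35458)) = 1142/(11253 - 223/35458) = 1142/(399008651/35458) = 1142*(35458/399008651) = 40493036/399008651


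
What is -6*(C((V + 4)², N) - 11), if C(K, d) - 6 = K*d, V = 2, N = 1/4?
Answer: -24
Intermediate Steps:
N = ¼ ≈ 0.25000
C(K, d) = 6 + K*d
-6*(C((V + 4)², N) - 11) = -6*((6 + (2 + 4)²*(¼)) - 11) = -6*((6 + 6²*(¼)) - 11) = -6*((6 + 36*(¼)) - 11) = -6*((6 + 9) - 11) = -6*(15 - 11) = -6*4 = -24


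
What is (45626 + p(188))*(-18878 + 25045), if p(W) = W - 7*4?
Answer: 282362262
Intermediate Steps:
p(W) = -28 + W (p(W) = W - 28 = -28 + W)
(45626 + p(188))*(-18878 + 25045) = (45626 + (-28 + 188))*(-18878 + 25045) = (45626 + 160)*6167 = 45786*6167 = 282362262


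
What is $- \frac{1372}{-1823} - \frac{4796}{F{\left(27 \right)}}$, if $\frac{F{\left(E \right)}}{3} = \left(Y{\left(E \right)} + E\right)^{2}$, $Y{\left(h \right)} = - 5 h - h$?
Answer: $\frac{66270992}{99672525} \approx 0.66489$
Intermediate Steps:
$Y{\left(h \right)} = - 6 h$
$F{\left(E \right)} = 75 E^{2}$ ($F{\left(E \right)} = 3 \left(- 6 E + E\right)^{2} = 3 \left(- 5 E\right)^{2} = 3 \cdot 25 E^{2} = 75 E^{2}$)
$- \frac{1372}{-1823} - \frac{4796}{F{\left(27 \right)}} = - \frac{1372}{-1823} - \frac{4796}{75 \cdot 27^{2}} = \left(-1372\right) \left(- \frac{1}{1823}\right) - \frac{4796}{75 \cdot 729} = \frac{1372}{1823} - \frac{4796}{54675} = \frac{66270992}{99672525}$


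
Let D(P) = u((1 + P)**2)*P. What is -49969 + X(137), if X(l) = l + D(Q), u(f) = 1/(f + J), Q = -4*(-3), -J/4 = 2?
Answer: -8022940/161 ≈ -49832.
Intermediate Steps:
J = -8 (J = -4*2 = -8)
Q = 12
u(f) = 1/(-8 + f) (u(f) = 1/(f - 8) = 1/(-8 + f))
D(P) = P/(-8 + (1 + P)**2)
X(l) = 12/161 + l (X(l) = l + 12/(-8 + (1 + 12)**2) = l + 12/(-8 + 13**2) = l + 12/(-8 + 169) = l + 12/161 = 12/161 + l)
-49969 + X(137) = -49969 + (12/161 + 137) = -49969 + 22069/161 = -8022940/161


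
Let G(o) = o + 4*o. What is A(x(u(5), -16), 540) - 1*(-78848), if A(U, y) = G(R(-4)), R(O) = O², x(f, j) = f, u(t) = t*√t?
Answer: 78928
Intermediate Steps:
u(t) = t^(3/2)
G(o) = 5*o
A(U, y) = 80 (A(U, y) = 5*(-4)² = 5*16 = 80)
A(x(u(5), -16), 540) - 1*(-78848) = 80 - 1*(-78848) = 80 + 78848 = 78928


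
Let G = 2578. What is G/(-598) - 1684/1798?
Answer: -1410569/268801 ≈ -5.2476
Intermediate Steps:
G/(-598) - 1684/1798 = 2578/(-598) - 1684/1798 = 2578*(-1/598) - 1684*1/1798 = -1289/299 - 842/899 = -1410569/268801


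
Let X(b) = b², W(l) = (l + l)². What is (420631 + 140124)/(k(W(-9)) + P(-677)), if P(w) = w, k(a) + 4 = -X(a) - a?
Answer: -560755/105981 ≈ -5.2911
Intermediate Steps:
W(l) = 4*l² (W(l) = (2*l)² = 4*l²)
k(a) = -4 - a - a² (k(a) = -4 + (-a² - a) = -4 + (-a - a²) = -4 - a - a²)
(420631 + 140124)/(k(W(-9)) + P(-677)) = (420631 + 140124)/((-4 - 4*(-9)² - (4*(-9)²)²) - 677) = 560755/((-4 - 4*81 - (4*81)²) - 677) = 560755/((-4 - 1*324 - 1*324²) - 677) = 560755/((-4 - 324 - 1*104976) - 677) = 560755/((-4 - 324 - 104976) - 677) = 560755/(-105304 - 677) = 560755/(-105981) = 560755*(-1/105981) = -560755/105981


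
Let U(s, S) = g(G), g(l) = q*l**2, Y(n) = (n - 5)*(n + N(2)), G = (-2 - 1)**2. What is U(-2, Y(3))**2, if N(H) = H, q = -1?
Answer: 6561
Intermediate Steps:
G = 9 (G = (-3)**2 = 9)
Y(n) = (-5 + n)*(2 + n) (Y(n) = (n - 5)*(n + 2) = (-5 + n)*(2 + n))
g(l) = -l**2
U(s, S) = -81 (U(s, S) = -1*9**2 = -1*81 = -81)
U(-2, Y(3))**2 = (-81)**2 = 6561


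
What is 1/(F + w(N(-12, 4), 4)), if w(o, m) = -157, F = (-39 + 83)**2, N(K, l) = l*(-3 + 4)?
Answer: 1/1779 ≈ 0.00056211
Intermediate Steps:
N(K, l) = l (N(K, l) = l*1 = l)
F = 1936 (F = 44**2 = 1936)
1/(F + w(N(-12, 4), 4)) = 1/(1936 - 157) = 1/1779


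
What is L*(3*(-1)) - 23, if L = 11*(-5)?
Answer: 142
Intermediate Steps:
L = -55
L*(3*(-1)) - 23 = -165*(-1) - 23 = -55*(-3) - 23 = 165 - 23 = 142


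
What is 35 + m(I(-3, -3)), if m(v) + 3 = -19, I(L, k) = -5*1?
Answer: 13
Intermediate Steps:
I(L, k) = -5
m(v) = -22 (m(v) = -3 - 19 = -22)
35 + m(I(-3, -3)) = 35 - 22 = 13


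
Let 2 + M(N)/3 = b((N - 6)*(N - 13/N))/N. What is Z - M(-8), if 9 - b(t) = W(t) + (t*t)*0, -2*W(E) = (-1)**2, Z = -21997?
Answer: -351799/16 ≈ -21987.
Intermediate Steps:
W(E) = -1/2 (W(E) = -1/2*(-1)**2 = -1/2*1 = -1/2)
b(t) = 19/2 (b(t) = 9 - (-1/2 + (t*t)*0) = 9 - (-1/2 + t**2*0) = 9 - (-1/2 + 0) = 9 - 1*(-1/2) = 9 + 1/2 = 19/2)
M(N) = -6 + 57/(2*N) (M(N) = -6 + 3*(19/(2*N)) = -6 + 57/(2*N))
Z - M(-8) = -21997 - (-6 + (57/2)/(-8)) = -21997 - (-6 + (57/2)*(-1/8)) = -21997 - (-6 - 57/16) = -21997 - 1*(-153/16) = -21997 + 153/16 = -351799/16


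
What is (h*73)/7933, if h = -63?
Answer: -4599/7933 ≈ -0.57973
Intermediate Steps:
(h*73)/7933 = -63*73/7933 = -4599*1/7933 = -4599/7933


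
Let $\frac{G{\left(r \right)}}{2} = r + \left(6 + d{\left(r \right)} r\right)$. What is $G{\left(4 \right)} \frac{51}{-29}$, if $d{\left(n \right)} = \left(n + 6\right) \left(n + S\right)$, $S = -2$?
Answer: $- \frac{9180}{29} \approx -316.55$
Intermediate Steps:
$d{\left(n \right)} = \left(-2 + n\right) \left(6 + n\right)$ ($d{\left(n \right)} = \left(n + 6\right) \left(n - 2\right) = \left(6 + n\right) \left(-2 + n\right) = \left(-2 + n\right) \left(6 + n\right)$)
$G{\left(r \right)} = 12 + 2 r + 2 r \left(-12 + r^{2} + 4 r\right)$ ($G{\left(r \right)} = 2 \left(r + \left(6 + \left(-12 + r^{2} + 4 r\right) r\right)\right) = 2 \left(r + \left(6 + r \left(-12 + r^{2} + 4 r\right)\right)\right) = 2 \left(6 + r + r \left(-12 + r^{2} + 4 r\right)\right) = 12 + 2 r + 2 r \left(-12 + r^{2} + 4 r\right)$)
$G{\left(4 \right)} \frac{51}{-29} = \left(12 + 2 \cdot 4 + 2 \cdot 4 \left(-12 + 4^{2} + 4 \cdot 4\right)\right) \frac{51}{-29} = \left(12 + 8 + 2 \cdot 4 \left(-12 + 16 + 16\right)\right) 51 \left(- \frac{1}{29}\right) = \left(12 + 8 + 2 \cdot 4 \cdot 20\right) \left(- \frac{51}{29}\right) = \left(12 + 8 + 160\right) \left(- \frac{51}{29}\right) = 180 \left(- \frac{51}{29}\right) = - \frac{9180}{29}$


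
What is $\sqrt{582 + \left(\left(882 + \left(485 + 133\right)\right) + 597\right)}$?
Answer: $\sqrt{2679} \approx 51.759$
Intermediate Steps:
$\sqrt{582 + \left(\left(882 + \left(485 + 133\right)\right) + 597\right)} = \sqrt{582 + \left(\left(882 + 618\right) + 597\right)} = \sqrt{582 + \left(1500 + 597\right)} = \sqrt{582 + 2097} = \sqrt{2679}$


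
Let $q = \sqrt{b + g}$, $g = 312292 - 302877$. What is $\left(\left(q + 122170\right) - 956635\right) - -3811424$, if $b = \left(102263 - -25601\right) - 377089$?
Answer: $2976959 + i \sqrt{239810} \approx 2.977 \cdot 10^{6} + 489.7 i$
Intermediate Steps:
$g = 9415$
$b = -249225$ ($b = \left(102263 + 25601\right) - 377089 = 127864 - 377089 = -249225$)
$q = i \sqrt{239810}$ ($q = \sqrt{-249225 + 9415} = \sqrt{-239810} = i \sqrt{239810} \approx 489.7 i$)
$\left(\left(q + 122170\right) - 956635\right) - -3811424 = \left(\left(i \sqrt{239810} + 122170\right) - 956635\right) - -3811424 = \left(\left(122170 + i \sqrt{239810}\right) - 956635\right) + 3811424 = \left(-834465 + i \sqrt{239810}\right) + 3811424 = 2976959 + i \sqrt{239810}$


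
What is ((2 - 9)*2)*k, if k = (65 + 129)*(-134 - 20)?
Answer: 418264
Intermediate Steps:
k = -29876 (k = 194*(-154) = -29876)
((2 - 9)*2)*k = ((2 - 9)*2)*(-29876) = -7*2*(-29876) = -14*(-29876) = 418264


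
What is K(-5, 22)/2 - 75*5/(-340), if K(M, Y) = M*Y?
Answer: -3665/68 ≈ -53.897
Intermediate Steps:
K(-5, 22)/2 - 75*5/(-340) = -5*22/2 - 75*5/(-340) = -110*1/2 - 375*(-1/340) = -55 + 75/68 = -3665/68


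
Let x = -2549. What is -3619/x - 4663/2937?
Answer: -1256984/7486413 ≈ -0.16790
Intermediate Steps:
-3619/x - 4663/2937 = -3619/(-2549) - 4663/2937 = -3619*(-1/2549) - 4663*1/2937 = 3619/2549 - 4663/2937 = -1256984/7486413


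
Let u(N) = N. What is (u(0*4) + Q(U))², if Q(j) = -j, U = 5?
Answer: 25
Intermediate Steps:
(u(0*4) + Q(U))² = (0*4 - 1*5)² = (0 - 5)² = (-5)² = 25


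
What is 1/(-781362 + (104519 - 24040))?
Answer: -1/700883 ≈ -1.4268e-6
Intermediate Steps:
1/(-781362 + (104519 - 24040)) = 1/(-781362 + 80479) = 1/(-700883) = -1/700883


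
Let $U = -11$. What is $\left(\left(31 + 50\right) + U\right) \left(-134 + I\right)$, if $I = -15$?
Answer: $-10430$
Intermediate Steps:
$\left(\left(31 + 50\right) + U\right) \left(-134 + I\right) = \left(\left(31 + 50\right) - 11\right) \left(-134 - 15\right) = \left(81 - 11\right) \left(-149\right) = 70 \left(-149\right) = -10430$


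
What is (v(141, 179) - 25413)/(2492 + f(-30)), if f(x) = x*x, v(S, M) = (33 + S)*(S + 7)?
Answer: 339/3392 ≈ 0.099941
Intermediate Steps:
v(S, M) = (7 + S)*(33 + S) (v(S, M) = (33 + S)*(7 + S) = (7 + S)*(33 + S))
f(x) = x²
(v(141, 179) - 25413)/(2492 + f(-30)) = ((231 + 141² + 40*141) - 25413)/(2492 + (-30)²) = ((231 + 19881 + 5640) - 25413)/(2492 + 900) = (25752 - 25413)/3392 = 339*(1/3392) = 339/3392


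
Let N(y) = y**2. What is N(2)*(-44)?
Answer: -176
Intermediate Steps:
N(2)*(-44) = 2**2*(-44) = 4*(-44) = -176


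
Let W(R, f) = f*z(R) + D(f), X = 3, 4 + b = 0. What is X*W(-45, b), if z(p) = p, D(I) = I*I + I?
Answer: 576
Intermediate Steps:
b = -4 (b = -4 + 0 = -4)
D(I) = I + I² (D(I) = I² + I = I + I²)
W(R, f) = R*f + f*(1 + f) (W(R, f) = f*R + f*(1 + f) = R*f + f*(1 + f))
X*W(-45, b) = 3*(-4*(1 - 45 - 4)) = 3*(-4*(-48)) = 3*192 = 576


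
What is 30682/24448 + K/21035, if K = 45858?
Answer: 883266127/257131840 ≈ 3.4351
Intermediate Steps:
30682/24448 + K/21035 = 30682/24448 + 45858/21035 = 30682*(1/24448) + 45858*(1/21035) = 15341/12224 + 45858/21035 = 883266127/257131840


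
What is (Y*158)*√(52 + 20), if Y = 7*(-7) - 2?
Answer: -48348*√2 ≈ -68374.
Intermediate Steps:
Y = -51 (Y = -49 - 2 = -51)
(Y*158)*√(52 + 20) = (-51*158)*√(52 + 20) = -48348*√2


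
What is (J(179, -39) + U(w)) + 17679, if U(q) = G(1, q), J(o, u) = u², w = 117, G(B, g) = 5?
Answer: 19205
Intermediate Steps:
U(q) = 5
(J(179, -39) + U(w)) + 17679 = ((-39)² + 5) + 17679 = (1521 + 5) + 17679 = 1526 + 17679 = 19205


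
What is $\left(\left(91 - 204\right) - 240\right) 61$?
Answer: $-21533$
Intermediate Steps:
$\left(\left(91 - 204\right) - 240\right) 61 = \left(-113 - 240\right) 61 = \left(-353\right) 61 = -21533$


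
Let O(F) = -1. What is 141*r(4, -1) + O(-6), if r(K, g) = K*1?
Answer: 563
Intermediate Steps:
r(K, g) = K
141*r(4, -1) + O(-6) = 141*4 - 1 = 564 - 1 = 563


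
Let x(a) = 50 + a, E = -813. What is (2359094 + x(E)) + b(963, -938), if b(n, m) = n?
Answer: 2359294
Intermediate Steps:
(2359094 + x(E)) + b(963, -938) = (2359094 + (50 - 813)) + 963 = (2359094 - 763) + 963 = 2358331 + 963 = 2359294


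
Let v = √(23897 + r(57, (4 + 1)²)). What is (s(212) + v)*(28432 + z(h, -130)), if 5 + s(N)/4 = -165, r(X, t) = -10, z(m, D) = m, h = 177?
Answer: -19454120 + 28609*√23887 ≈ -1.5032e+7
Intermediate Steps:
v = √23887 (v = √(23897 - 10) = √23887 ≈ 154.55)
s(N) = -680 (s(N) = -20 + 4*(-165) = -20 - 660 = -680)
(s(212) + v)*(28432 + z(h, -130)) = (-680 + √23887)*(28432 + 177) = (-680 + √23887)*28609 = -19454120 + 28609*√23887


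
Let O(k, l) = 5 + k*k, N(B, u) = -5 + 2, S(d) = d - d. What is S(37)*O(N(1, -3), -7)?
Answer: 0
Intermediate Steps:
S(d) = 0
N(B, u) = -3
O(k, l) = 5 + k**2
S(37)*O(N(1, -3), -7) = 0*(5 + (-3)**2) = 0*(5 + 9) = 0*14 = 0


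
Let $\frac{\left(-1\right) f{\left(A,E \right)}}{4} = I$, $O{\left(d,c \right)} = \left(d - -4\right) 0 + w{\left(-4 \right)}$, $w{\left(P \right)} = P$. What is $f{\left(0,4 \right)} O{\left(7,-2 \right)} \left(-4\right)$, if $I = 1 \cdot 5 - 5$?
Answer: $0$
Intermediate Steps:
$I = 0$ ($I = 5 - 5 = 0$)
$O{\left(d,c \right)} = -4$ ($O{\left(d,c \right)} = \left(d - -4\right) 0 - 4 = \left(d + 4\right) 0 - 4 = \left(4 + d\right) 0 - 4 = 0 - 4 = -4$)
$f{\left(A,E \right)} = 0$ ($f{\left(A,E \right)} = \left(-4\right) 0 = 0$)
$f{\left(0,4 \right)} O{\left(7,-2 \right)} \left(-4\right) = 0 \left(-4\right) \left(-4\right) = 0 \left(-4\right) = 0$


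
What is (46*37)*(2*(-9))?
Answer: -30636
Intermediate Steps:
(46*37)*(2*(-9)) = 1702*(-18) = -30636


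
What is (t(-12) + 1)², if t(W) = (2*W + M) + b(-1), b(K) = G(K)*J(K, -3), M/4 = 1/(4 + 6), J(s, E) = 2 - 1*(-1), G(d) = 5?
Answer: 1444/25 ≈ 57.760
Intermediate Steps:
J(s, E) = 3 (J(s, E) = 2 + 1 = 3)
M = ⅖ (M = 4/(4 + 6) = 4/10 = 4*(⅒) = ⅖ ≈ 0.40000)
b(K) = 15 (b(K) = 5*3 = 15)
t(W) = 77/5 + 2*W (t(W) = (2*W + ⅖) + 15 = (⅖ + 2*W) + 15 = 77/5 + 2*W)
(t(-12) + 1)² = ((77/5 + 2*(-12)) + 1)² = ((77/5 - 24) + 1)² = (-43/5 + 1)² = (-38/5)² = 1444/25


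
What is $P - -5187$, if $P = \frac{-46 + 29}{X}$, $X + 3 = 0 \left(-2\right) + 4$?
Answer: $5170$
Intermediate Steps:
$X = 1$ ($X = -3 + \left(0 \left(-2\right) + 4\right) = -3 + \left(0 + 4\right) = -3 + 4 = 1$)
$P = -17$ ($P = \frac{-46 + 29}{1} = \left(-17\right) 1 = -17$)
$P - -5187 = -17 - -5187 = -17 + 5187 = 5170$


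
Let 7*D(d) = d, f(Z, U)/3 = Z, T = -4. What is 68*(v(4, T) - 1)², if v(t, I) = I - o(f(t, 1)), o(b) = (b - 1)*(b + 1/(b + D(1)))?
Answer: 549621136/425 ≈ 1.2932e+6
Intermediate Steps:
f(Z, U) = 3*Z
D(d) = d/7
o(b) = (-1 + b)*(b + 1/(⅐ + b)) (o(b) = (b - 1)*(b + 1/(b + (⅐)*1)) = (-1 + b)*(b + 1/(b + ⅐)) = (-1 + b)*(b + 1/(⅐ + b)))
v(t, I) = I - (-7 - 54*t² + 18*t + 189*t³)/(1 + 21*t) (v(t, I) = I - (-7 - 6*9*t² + 6*(3*t) + 7*(3*t)³)/(1 + 7*(3*t)) = I - (-7 - 54*t² + 18*t + 7*(27*t³))/(1 + 21*t) = I - (-7 - 54*t² + 18*t + 189*t³)/(1 + 21*t))
68*(v(4, T) - 1)² = 68*((7 - 189*4³ - 18*4 + 54*4² - 4*(1 + 21*4))/(1 + 21*4) - 1)² = 68*((7 - 189*64 - 72 + 54*16 - 4*(1 + 84))/(1 + 84) - 1)² = 68*((7 - 12096 - 72 + 864 - 4*85)/85 - 1)² = 68*((7 - 12096 - 72 + 864 - 340)/85 - 1)² = 68*((1/85)*(-11637) - 1)² = 68*(-11637/85 - 1)² = 68*(-11722/85)² = 68*(137405284/7225) = 549621136/425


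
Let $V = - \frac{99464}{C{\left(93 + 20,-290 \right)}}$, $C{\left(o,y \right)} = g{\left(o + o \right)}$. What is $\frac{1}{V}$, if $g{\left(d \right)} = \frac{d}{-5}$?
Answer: $\frac{113}{248660} \approx 0.00045444$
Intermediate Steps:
$g{\left(d \right)} = - \frac{d}{5}$ ($g{\left(d \right)} = d \left(- \frac{1}{5}\right) = - \frac{d}{5}$)
$C{\left(o,y \right)} = - \frac{2 o}{5}$ ($C{\left(o,y \right)} = - \frac{o + o}{5} = - \frac{2 o}{5}$)
$V = \frac{248660}{113}$ ($V = - \frac{99464}{\left(- \frac{2}{5}\right) \left(93 + 20\right)} = - \frac{99464}{\left(- \frac{2}{5}\right) 113} = - \frac{99464}{- \frac{226}{5}} = \left(-99464\right) \left(- \frac{5}{226}\right) = \frac{248660}{113} \approx 2200.5$)
$\frac{1}{V} = \frac{1}{\frac{248660}{113}} = \frac{113}{248660}$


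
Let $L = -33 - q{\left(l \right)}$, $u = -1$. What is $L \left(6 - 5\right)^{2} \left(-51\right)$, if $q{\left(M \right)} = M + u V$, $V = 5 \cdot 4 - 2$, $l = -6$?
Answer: $459$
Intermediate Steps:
$V = 18$ ($V = 20 - 2 = 18$)
$q{\left(M \right)} = -18 + M$ ($q{\left(M \right)} = M - 18 = -18 + M$)
$L = -9$ ($L = -33 - \left(-18 - 6\right) = -33 - -24 = -33 + 24 = -9$)
$L \left(6 - 5\right)^{2} \left(-51\right) = - 9 \left(6 - 5\right)^{2} \left(-51\right) = - 9 \cdot 1^{2} \left(-51\right) = \left(-9\right) 1 \left(-51\right) = \left(-9\right) \left(-51\right) = 459$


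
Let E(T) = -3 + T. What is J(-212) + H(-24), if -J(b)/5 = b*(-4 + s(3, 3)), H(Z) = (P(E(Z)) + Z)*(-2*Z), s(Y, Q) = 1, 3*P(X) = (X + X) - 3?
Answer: -5244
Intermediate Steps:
P(X) = -1 + 2*X/3 (P(X) = ((X + X) - 3)/3 = (2*X - 3)/3 = (-3 + 2*X)/3 = -1 + 2*X/3)
H(Z) = -2*Z*(-3 + 5*Z/3) (H(Z) = ((-1 + 2*(-3 + Z)/3) + Z)*(-2*Z) = ((-1 + (-2 + 2*Z/3)) + Z)*(-2*Z) = ((-3 + 2*Z/3) + Z)*(-2*Z) = (-3 + 5*Z/3)*(-2*Z) = -2*Z*(-3 + 5*Z/3))
J(b) = 15*b (J(b) = -5*b*(-4 + 1) = -5*b*(-3) = -(-15)*b = 15*b)
J(-212) + H(-24) = 15*(-212) + (2/3)*(-24)*(9 - 5*(-24)) = -3180 + (2/3)*(-24)*(9 + 120) = -3180 + (2/3)*(-24)*129 = -3180 - 2064 = -5244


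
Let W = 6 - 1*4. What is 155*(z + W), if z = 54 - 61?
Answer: -775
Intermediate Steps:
W = 2 (W = 6 - 4 = 2)
z = -7
155*(z + W) = 155*(-7 + 2) = 155*(-5) = -775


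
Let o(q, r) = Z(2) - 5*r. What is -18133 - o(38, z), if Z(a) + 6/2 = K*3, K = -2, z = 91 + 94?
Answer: -17199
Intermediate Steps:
z = 185
Z(a) = -9 (Z(a) = -3 - 2*3 = -3 - 6 = -9)
o(q, r) = -9 - 5*r
-18133 - o(38, z) = -18133 - (-9 - 5*185) = -18133 - (-9 - 925) = -18133 - 1*(-934) = -18133 + 934 = -17199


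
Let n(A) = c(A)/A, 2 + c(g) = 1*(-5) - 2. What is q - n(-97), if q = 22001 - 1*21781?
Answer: 21331/97 ≈ 219.91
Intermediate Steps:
c(g) = -9 (c(g) = -2 + (1*(-5) - 2) = -2 + (-5 - 2) = -2 - 7 = -9)
q = 220 (q = 22001 - 21781 = 220)
n(A) = -9/A
q - n(-97) = 220 - (-9)/(-97) = 220 - (-9)*(-1)/97 = 220 - 1*9/97 = 220 - 9/97 = 21331/97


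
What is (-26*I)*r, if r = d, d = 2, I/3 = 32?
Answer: -4992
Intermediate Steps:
I = 96 (I = 3*32 = 96)
r = 2
(-26*I)*r = -26*96*2 = -2496*2 = -4992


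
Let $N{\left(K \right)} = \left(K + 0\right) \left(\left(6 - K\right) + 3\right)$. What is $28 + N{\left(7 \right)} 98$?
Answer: $1400$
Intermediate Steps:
$N{\left(K \right)} = K \left(9 - K\right)$
$28 + N{\left(7 \right)} 98 = 28 + 7 \left(9 - 7\right) 98 = 28 + 7 \cdot 2 \cdot 98 = 28 + 14 \cdot 98 = 28 + 1372 = 1400$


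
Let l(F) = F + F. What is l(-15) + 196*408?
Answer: 79938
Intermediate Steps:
l(F) = 2*F
l(-15) + 196*408 = 2*(-15) + 196*408 = -30 + 79968 = 79938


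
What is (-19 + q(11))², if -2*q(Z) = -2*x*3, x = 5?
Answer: 16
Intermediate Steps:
q(Z) = 15 (q(Z) = -(-2*5)*3/2 = -(-5)*3 = -½*(-30) = 15)
(-19 + q(11))² = (-19 + 15)² = (-4)² = 16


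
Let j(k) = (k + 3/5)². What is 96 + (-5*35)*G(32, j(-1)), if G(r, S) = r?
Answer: -5504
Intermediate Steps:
j(k) = (⅗ + k)² (j(k) = (k + 3*(⅕))² = (k + ⅗)² = (⅗ + k)²)
96 + (-5*35)*G(32, j(-1)) = 96 - 5*35*32 = 96 - 175*32 = 96 - 5600 = -5504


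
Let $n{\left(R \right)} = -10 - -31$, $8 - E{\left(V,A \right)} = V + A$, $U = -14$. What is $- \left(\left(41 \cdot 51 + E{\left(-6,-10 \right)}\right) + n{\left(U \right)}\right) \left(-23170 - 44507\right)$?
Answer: $144558072$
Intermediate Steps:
$E{\left(V,A \right)} = 8 - A - V$ ($E{\left(V,A \right)} = 8 - \left(V + A\right) = 8 - \left(A + V\right) = 8 - A - V$)
$n{\left(R \right)} = 21$ ($n{\left(R \right)} = -10 + 31 = 21$)
$- \left(\left(41 \cdot 51 + E{\left(-6,-10 \right)}\right) + n{\left(U \right)}\right) \left(-23170 - 44507\right) = - \left(\left(41 \cdot 51 - -24\right) + 21\right) \left(-23170 - 44507\right) = - \left(\left(2091 + \left(8 + 10 + 6\right)\right) + 21\right) \left(-67677\right) = - \left(\left(2091 + 24\right) + 21\right) \left(-67677\right) = - \left(2115 + 21\right) \left(-67677\right) = - 2136 \left(-67677\right) = \left(-1\right) \left(-144558072\right) = 144558072$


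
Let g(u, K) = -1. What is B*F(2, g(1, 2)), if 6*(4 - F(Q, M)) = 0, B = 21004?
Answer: 84016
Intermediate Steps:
F(Q, M) = 4 (F(Q, M) = 4 - ⅙*0 = 4 + 0 = 4)
B*F(2, g(1, 2)) = 21004*4 = 84016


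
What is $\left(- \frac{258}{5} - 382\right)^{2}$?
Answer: $\frac{4700224}{25} \approx 1.8801 \cdot 10^{5}$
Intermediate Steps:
$\left(- \frac{258}{5} - 382\right)^{2} = \left(- \frac{2168}{5}\right)^{2} = \frac{4700224}{25}$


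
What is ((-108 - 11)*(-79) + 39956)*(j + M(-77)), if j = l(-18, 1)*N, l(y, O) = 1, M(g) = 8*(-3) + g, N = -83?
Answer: -9081688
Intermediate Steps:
M(g) = -24 + g
j = -83 (j = 1*(-83) = -83)
((-108 - 11)*(-79) + 39956)*(j + M(-77)) = ((-108 - 11)*(-79) + 39956)*(-83 + (-24 - 77)) = (-119*(-79) + 39956)*(-83 - 101) = (9401 + 39956)*(-184) = 49357*(-184) = -9081688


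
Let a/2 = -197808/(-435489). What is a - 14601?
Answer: -2119393091/145163 ≈ -14600.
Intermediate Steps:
a = 131872/145163 (a = 2*(-197808/(-435489)) = 2*(-197808*(-1/435489)) = 2*(65936/145163) = 131872/145163 ≈ 0.90844)
a - 14601 = 131872/145163 - 14601 = -2119393091/145163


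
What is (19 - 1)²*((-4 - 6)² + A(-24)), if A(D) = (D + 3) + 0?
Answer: 25596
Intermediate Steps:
A(D) = 3 + D (A(D) = (3 + D) + 0 = 3 + D)
(19 - 1)²*((-4 - 6)² + A(-24)) = (19 - 1)²*((-4 - 6)² + (3 - 24)) = 18²*((-10)² - 21) = 324*(100 - 21) = 324*79 = 25596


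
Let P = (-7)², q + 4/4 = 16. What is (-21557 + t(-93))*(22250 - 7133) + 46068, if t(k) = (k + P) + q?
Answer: -326269494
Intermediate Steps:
q = 15 (q = -1 + 16 = 15)
P = 49
t(k) = 64 + k (t(k) = (k + 49) + 15 = (49 + k) + 15 = 64 + k)
(-21557 + t(-93))*(22250 - 7133) + 46068 = (-21557 + (64 - 93))*(22250 - 7133) + 46068 = (-21557 - 29)*15117 + 46068 = -21586*15117 + 46068 = -326315562 + 46068 = -326269494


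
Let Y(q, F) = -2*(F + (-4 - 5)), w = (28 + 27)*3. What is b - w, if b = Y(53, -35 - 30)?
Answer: -17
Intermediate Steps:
w = 165 (w = 55*3 = 165)
Y(q, F) = 18 - 2*F (Y(q, F) = -2*(F - 9) = -2*(-9 + F) = 18 - 2*F)
b = 148 (b = 18 - 2*(-35 - 30) = 18 - 2*(-65) = 18 + 130 = 148)
b - w = 148 - 1*165 = 148 - 165 = -17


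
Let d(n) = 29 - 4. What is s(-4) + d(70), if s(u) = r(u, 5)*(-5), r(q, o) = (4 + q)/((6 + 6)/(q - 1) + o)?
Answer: 25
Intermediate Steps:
r(q, o) = (4 + q)/(o + 12/(-1 + q)) (r(q, o) = (4 + q)/(12/(-1 + q) + o) = (4 + q)/(o + 12/(-1 + q)))
s(u) = -5*(-4 + u**2 + 3*u)/(7 + 5*u) (s(u) = ((-4 + u**2 + 3*u)/(12 - 1*5 + 5*u))*(-5) = ((-4 + u**2 + 3*u)/(12 - 5 + 5*u))*(-5) = ((-4 + u**2 + 3*u)/(7 + 5*u))*(-5) = -5*(-4 + u**2 + 3*u)/(7 + 5*u))
d(n) = 25
s(-4) + d(70) = 5*(4 - 1*(-4)**2 - 3*(-4))/(7 + 5*(-4)) + 25 = 5*(4 - 1*16 + 12)/(7 - 20) + 25 = 5*(4 - 16 + 12)/(-13) + 25 = 5*(-1/13)*0 + 25 = 0 + 25 = 25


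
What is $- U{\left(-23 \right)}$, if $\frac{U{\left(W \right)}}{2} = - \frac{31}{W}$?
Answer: $- \frac{62}{23} \approx -2.6957$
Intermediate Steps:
$U{\left(W \right)} = - \frac{62}{W}$ ($U{\left(W \right)} = 2 \left(- \frac{31}{W}\right) = - \frac{62}{W}$)
$- U{\left(-23 \right)} = - \frac{-62}{-23} = - \frac{\left(-62\right) \left(-1\right)}{23} = \left(-1\right) \frac{62}{23} = - \frac{62}{23}$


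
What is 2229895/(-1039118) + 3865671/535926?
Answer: 235152467534/46407529439 ≈ 5.0671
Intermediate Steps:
2229895/(-1039118) + 3865671/535926 = 2229895*(-1/1039118) + 3865671*(1/535926) = -2229895/1039118 + 1288557/178642 = 235152467534/46407529439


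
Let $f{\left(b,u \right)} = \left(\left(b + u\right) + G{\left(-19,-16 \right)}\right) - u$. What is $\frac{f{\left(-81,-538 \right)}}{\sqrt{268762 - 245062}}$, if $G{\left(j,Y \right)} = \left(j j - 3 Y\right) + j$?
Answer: $\frac{103 \sqrt{237}}{790} \approx 2.0072$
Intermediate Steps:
$G{\left(j,Y \right)} = j + j^{2} - 3 Y$ ($G{\left(j,Y \right)} = \left(j^{2} - 3 Y\right) + j = j + j^{2} - 3 Y$)
$f{\left(b,u \right)} = 390 + b$ ($f{\left(b,u \right)} = \left(\left(b + u\right) - \left(-29 - 361\right)\right) - u = \left(\left(b + u\right) + \left(-19 + 361 + 48\right)\right) - u = \left(\left(b + u\right) + 390\right) - u = \left(390 + b + u\right) - u = 390 + b$)
$\frac{f{\left(-81,-538 \right)}}{\sqrt{268762 - 245062}} = \frac{390 - 81}{\sqrt{268762 - 245062}} = \frac{309}{\sqrt{23700}} = \frac{309}{10 \sqrt{237}} = 309 \frac{\sqrt{237}}{2370} = \frac{103 \sqrt{237}}{790}$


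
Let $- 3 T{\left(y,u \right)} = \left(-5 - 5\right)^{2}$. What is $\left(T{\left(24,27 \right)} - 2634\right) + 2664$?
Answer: $- \frac{10}{3} \approx -3.3333$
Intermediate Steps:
$T{\left(y,u \right)} = - \frac{100}{3}$ ($T{\left(y,u \right)} = - \frac{\left(-5 - 5\right)^{2}}{3} = - \frac{\left(-10\right)^{2}}{3} = \left(- \frac{1}{3}\right) 100 = - \frac{100}{3}$)
$\left(T{\left(24,27 \right)} - 2634\right) + 2664 = \left(- \frac{100}{3} - 2634\right) + 2664 = - \frac{8002}{3} + 2664 = - \frac{10}{3}$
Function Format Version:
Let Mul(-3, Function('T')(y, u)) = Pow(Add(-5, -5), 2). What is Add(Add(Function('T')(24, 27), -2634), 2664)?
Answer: Rational(-10, 3) ≈ -3.3333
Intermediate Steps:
Function('T')(y, u) = Rational(-100, 3) (Function('T')(y, u) = Mul(Rational(-1, 3), Pow(Add(-5, -5), 2)) = Mul(Rational(-1, 3), Pow(-10, 2)) = Mul(Rational(-1, 3), 100) = Rational(-100, 3))
Add(Add(Function('T')(24, 27), -2634), 2664) = Add(Add(Rational(-100, 3), -2634), 2664) = Add(Rational(-8002, 3), 2664) = Rational(-10, 3)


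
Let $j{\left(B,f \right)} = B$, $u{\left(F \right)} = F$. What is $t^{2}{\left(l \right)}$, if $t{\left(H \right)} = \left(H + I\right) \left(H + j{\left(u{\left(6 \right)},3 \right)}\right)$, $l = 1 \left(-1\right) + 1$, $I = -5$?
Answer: $900$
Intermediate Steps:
$l = 0$ ($l = -1 + 1 = 0$)
$t{\left(H \right)} = \left(-5 + H\right) \left(6 + H\right)$ ($t{\left(H \right)} = \left(H - 5\right) \left(H + 6\right) = \left(-5 + H\right) \left(6 + H\right)$)
$t^{2}{\left(l \right)} = \left(-30 + 0 + 0^{2}\right)^{2} = \left(-30 + 0 + 0\right)^{2} = \left(-30\right)^{2} = 900$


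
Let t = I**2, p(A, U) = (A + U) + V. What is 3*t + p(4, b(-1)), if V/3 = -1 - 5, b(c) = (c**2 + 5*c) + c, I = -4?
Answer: 29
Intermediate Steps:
b(c) = c**2 + 6*c
V = -18 (V = 3*(-1 - 5) = 3*(-6) = -18)
p(A, U) = -18 + A + U (p(A, U) = (A + U) - 18 = -18 + A + U)
t = 16 (t = (-4)**2 = 16)
3*t + p(4, b(-1)) = 3*16 + (-18 + 4 - (6 - 1)) = 48 + (-18 + 4 - 1*5) = 48 + (-18 + 4 - 5) = 48 - 19 = 29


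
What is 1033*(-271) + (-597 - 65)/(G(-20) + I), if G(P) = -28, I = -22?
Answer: -6998244/25 ≈ -2.7993e+5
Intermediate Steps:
1033*(-271) + (-597 - 65)/(G(-20) + I) = 1033*(-271) + (-597 - 65)/(-28 - 22) = -279943 - 662/(-50) = -279943 - 662*(-1/50) = -279943 + 331/25 = -6998244/25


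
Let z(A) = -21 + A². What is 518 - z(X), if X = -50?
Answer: -1961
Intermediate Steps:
518 - z(X) = 518 - (-21 + (-50)²) = 518 - (-21 + 2500) = 518 - 1*2479 = 518 - 2479 = -1961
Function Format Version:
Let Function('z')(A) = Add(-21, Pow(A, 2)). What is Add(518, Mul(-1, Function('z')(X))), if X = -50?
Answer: -1961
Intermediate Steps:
Add(518, Mul(-1, Function('z')(X))) = Add(518, Mul(-1, Add(-21, Pow(-50, 2)))) = Add(518, Mul(-1, Add(-21, 2500))) = Add(518, Mul(-1, 2479)) = Add(518, -2479) = -1961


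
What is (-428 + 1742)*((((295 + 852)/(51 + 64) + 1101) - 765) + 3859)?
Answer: 635413608/115 ≈ 5.5253e+6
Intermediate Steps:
(-428 + 1742)*((((295 + 852)/(51 + 64) + 1101) - 765) + 3859) = 1314*(((1147/115 + 1101) - 765) + 3859) = 1314*((127762/115 - 765) + 3859) = 1314*(39787/115 + 3859) = 1314*(483572/115) = 635413608/115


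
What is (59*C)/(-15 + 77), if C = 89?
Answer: 5251/62 ≈ 84.694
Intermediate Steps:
(59*C)/(-15 + 77) = (59*89)/(-15 + 77) = 5251/62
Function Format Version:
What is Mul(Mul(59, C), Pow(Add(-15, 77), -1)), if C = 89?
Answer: Rational(5251, 62) ≈ 84.694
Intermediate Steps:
Mul(Mul(59, C), Pow(Add(-15, 77), -1)) = Mul(Mul(59, 89), Pow(Add(-15, 77), -1)) = Mul(5251, Pow(62, -1)) = Mul(5251, Rational(1, 62)) = Rational(5251, 62)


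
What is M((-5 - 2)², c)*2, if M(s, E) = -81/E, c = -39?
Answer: 54/13 ≈ 4.1538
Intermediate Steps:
M((-5 - 2)², c)*2 = -81/(-39)*2 = -81*(-1/39)*2 = (27/13)*2 = 54/13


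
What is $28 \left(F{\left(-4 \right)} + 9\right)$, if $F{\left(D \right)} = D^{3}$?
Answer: $-1540$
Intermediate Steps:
$28 \left(F{\left(-4 \right)} + 9\right) = 28 \left(\left(-4\right)^{3} + 9\right) = 28 \left(-64 + 9\right) = 28 \left(-55\right) = -1540$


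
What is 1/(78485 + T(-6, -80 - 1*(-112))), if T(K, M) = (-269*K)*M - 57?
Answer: 1/130076 ≈ 7.6878e-6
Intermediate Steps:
T(K, M) = -57 - 269*K*M (T(K, M) = -269*K*M - 57 = -57 - 269*K*M)
1/(78485 + T(-6, -80 - 1*(-112))) = 1/(78485 + (-57 - 269*(-6)*(-80 - 1*(-112)))) = 1/(78485 + (-57 - 269*(-6)*(-80 + 112))) = 1/(78485 + (-57 - 269*(-6)*32)) = 1/(78485 + (-57 + 51648)) = 1/(78485 + 51591) = 1/130076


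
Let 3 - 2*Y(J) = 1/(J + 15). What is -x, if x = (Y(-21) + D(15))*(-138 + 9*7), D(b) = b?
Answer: 4975/4 ≈ 1243.8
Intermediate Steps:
Y(J) = 3/2 - 1/(2*(15 + J)) (Y(J) = 3/2 - 1/(2*(J + 15)) = 3/2 - 1/(2*(15 + J)))
x = -4975/4 (x = ((44 + 3*(-21))/(2*(15 - 21)) + 15)*(-138 + 9*7) = ((1/2)*(44 - 63)/(-6) + 15)*(-138 + 63) = ((1/2)*(-1/6)*(-19) + 15)*(-75) = (19/12 + 15)*(-75) = (199/12)*(-75) = -4975/4 ≈ -1243.8)
-x = -1*(-4975/4) = 4975/4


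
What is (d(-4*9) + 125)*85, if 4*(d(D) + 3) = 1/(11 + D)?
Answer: 207383/20 ≈ 10369.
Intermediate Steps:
d(D) = -3 + 1/(4*(11 + D))
(d(-4*9) + 125)*85 = ((-131 - (-48)*9)/(4*(11 - 4*9)) + 125)*85 = ((-131 - 12*(-36))/(4*(11 - 36)) + 125)*85 = ((¼)*(-131 + 432)/(-25) + 125)*85 = ((¼)*(-1/25)*301 + 125)*85 = (-301/100 + 125)*85 = (12199/100)*85 = 207383/20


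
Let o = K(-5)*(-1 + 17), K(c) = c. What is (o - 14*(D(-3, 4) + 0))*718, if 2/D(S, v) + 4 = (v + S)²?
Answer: -152216/3 ≈ -50739.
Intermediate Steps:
D(S, v) = 2/(-4 + (S + v)²) (D(S, v) = 2/(-4 + (v + S)²) = 2/(-4 + (S + v)²))
o = -80 (o = -5*(-1 + 17) = -5*16 = -80)
(o - 14*(D(-3, 4) + 0))*718 = (-80 - 14*(2/(-4 + (-3 + 4)²) + 0))*718 = (-80 - 14*(2/(-4 + 1²) + 0))*718 = (-80 - 14*(2/(-4 + 1) + 0))*718 = (-80 - 14*(2/(-3) + 0))*718 = (-80 - 14*(2*(-⅓) + 0))*718 = (-80 - 14*(-⅔ + 0))*718 = (-80 - 14*(-⅔))*718 = (-80 + 28/3)*718 = -212/3*718 = -152216/3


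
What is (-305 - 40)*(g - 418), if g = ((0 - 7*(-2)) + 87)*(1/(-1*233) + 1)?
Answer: 25516890/233 ≈ 1.0951e+5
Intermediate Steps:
g = 23432/233 (g = ((0 + 14) + 87)*(1/(-233) + 1) = (14 + 87)*(-1/233 + 1) = 101*(232/233) = 23432/233 ≈ 100.57)
(-305 - 40)*(g - 418) = (-305 - 40)*(23432/233 - 418) = -345*(-73962/233) = 25516890/233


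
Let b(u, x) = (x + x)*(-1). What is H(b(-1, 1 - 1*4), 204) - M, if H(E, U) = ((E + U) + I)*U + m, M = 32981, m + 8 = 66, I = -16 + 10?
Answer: 8693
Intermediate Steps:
I = -6
m = 58 (m = -8 + 66 = 58)
b(u, x) = -2*x (b(u, x) = (2*x)*(-1) = -2*x)
H(E, U) = 58 + U*(-6 + E + U) (H(E, U) = ((E + U) - 6)*U + 58 = (-6 + E + U)*U + 58 = U*(-6 + E + U) + 58 = 58 + U*(-6 + E + U))
H(b(-1, 1 - 1*4), 204) - M = (58 + 204² - 6*204 - 2*(1 - 1*4)*204) - 1*32981 = (58 + 41616 - 1224 - 2*(1 - 4)*204) - 32981 = (58 + 41616 - 1224 - 2*(-3)*204) - 32981 = (58 + 41616 - 1224 + 6*204) - 32981 = (58 + 41616 - 1224 + 1224) - 32981 = 41674 - 32981 = 8693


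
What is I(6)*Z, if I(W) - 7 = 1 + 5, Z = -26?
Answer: -338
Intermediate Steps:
I(W) = 13 (I(W) = 7 + (1 + 5) = 7 + 6 = 13)
I(6)*Z = 13*(-26) = -338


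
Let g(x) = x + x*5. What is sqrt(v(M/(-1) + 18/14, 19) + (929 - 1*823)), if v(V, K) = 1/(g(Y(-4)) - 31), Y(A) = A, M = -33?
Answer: sqrt(320595)/55 ≈ 10.295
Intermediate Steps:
g(x) = 6*x (g(x) = x + 5*x = 6*x)
v(V, K) = -1/55 (v(V, K) = 1/(6*(-4) - 31) = 1/(-24 - 31) = 1/(-55) = -1/55)
sqrt(v(M/(-1) + 18/14, 19) + (929 - 1*823)) = sqrt(-1/55 + (929 - 1*823)) = sqrt(-1/55 + (929 - 823)) = sqrt(-1/55 + 106) = sqrt(5829/55) = sqrt(320595)/55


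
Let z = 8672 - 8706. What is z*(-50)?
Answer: 1700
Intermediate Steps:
z = -34
z*(-50) = -34*(-50) = 1700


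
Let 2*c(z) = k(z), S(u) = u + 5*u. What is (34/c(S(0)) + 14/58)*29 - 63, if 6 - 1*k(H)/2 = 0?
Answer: 325/3 ≈ 108.33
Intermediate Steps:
S(u) = 6*u
k(H) = 12 (k(H) = 12 - 2*0 = 12 + 0 = 12)
c(z) = 6 (c(z) = (1/2)*12 = 6)
(34/c(S(0)) + 14/58)*29 - 63 = (34/6 + 14/58)*29 - 63 = (34*(1/6) + 14*(1/58))*29 - 63 = (17/3 + 7/29)*29 - 63 = (514/87)*29 - 63 = 514/3 - 63 = 325/3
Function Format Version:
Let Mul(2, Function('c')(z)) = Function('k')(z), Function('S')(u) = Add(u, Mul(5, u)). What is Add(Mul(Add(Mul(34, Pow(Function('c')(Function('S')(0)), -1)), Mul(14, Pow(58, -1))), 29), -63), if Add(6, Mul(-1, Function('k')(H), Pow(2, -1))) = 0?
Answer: Rational(325, 3) ≈ 108.33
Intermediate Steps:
Function('S')(u) = Mul(6, u)
Function('k')(H) = 12 (Function('k')(H) = Add(12, Mul(-2, 0)) = Add(12, 0) = 12)
Function('c')(z) = 6 (Function('c')(z) = Mul(Rational(1, 2), 12) = 6)
Add(Mul(Add(Mul(34, Pow(Function('c')(Function('S')(0)), -1)), Mul(14, Pow(58, -1))), 29), -63) = Add(Mul(Add(Mul(34, Pow(6, -1)), Mul(14, Pow(58, -1))), 29), -63) = Add(Mul(Add(Mul(34, Rational(1, 6)), Mul(14, Rational(1, 58))), 29), -63) = Add(Mul(Add(Rational(17, 3), Rational(7, 29)), 29), -63) = Add(Mul(Rational(514, 87), 29), -63) = Add(Rational(514, 3), -63) = Rational(325, 3)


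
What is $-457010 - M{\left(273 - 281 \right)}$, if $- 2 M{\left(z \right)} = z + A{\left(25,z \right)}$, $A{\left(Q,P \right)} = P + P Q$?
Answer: $-457118$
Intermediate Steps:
$M{\left(z \right)} = - \frac{27 z}{2}$ ($M{\left(z \right)} = - \frac{z + z \left(1 + 25\right)}{2} = - \frac{z + z 26}{2} = - \frac{z + 26 z}{2} = - \frac{27 z}{2}$)
$-457010 - M{\left(273 - 281 \right)} = -457010 - - \frac{27 \left(273 - 281\right)}{2} = -457010 - \left(- \frac{27}{2}\right) \left(-8\right) = -457010 - 108 = -457118$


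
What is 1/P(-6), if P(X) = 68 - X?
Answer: 1/74 ≈ 0.013514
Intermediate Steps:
1/P(-6) = 1/(68 - 1*(-6)) = 1/(68 + 6) = 1/74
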